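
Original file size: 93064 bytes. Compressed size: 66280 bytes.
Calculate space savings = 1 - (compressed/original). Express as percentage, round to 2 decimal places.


ratio = compressed/original = 66280/93064 = 0.712198
savings = 1 - ratio = 1 - 0.712198 = 0.287802
as a percentage: 0.287802 * 100 = 28.78%

Space savings = 1 - 66280/93064 = 28.78%


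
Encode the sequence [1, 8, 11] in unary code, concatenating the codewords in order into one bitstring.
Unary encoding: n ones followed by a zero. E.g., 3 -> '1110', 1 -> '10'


Encode each number as n ones followed by a terminating 0:
  1 -> 10 (2 bits)
  8 -> 111111110 (9 bits)
  11 -> 111111111110 (12 bits)
Total length = 2 + 9 + 12 = 23 bits.

Unary([1, 8, 11]) = 10111111110111111111110 (23 bits)


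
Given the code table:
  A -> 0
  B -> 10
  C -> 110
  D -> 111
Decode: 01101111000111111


Decoding:
0 -> A
110 -> C
111 -> D
10 -> B
0 -> A
0 -> A
111 -> D
111 -> D


Result: ACDBAADD


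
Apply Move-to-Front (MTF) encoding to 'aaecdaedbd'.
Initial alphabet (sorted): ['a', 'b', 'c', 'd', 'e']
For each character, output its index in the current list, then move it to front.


MTF encoding:
'a': index 0 in ['a', 'b', 'c', 'd', 'e'] -> ['a', 'b', 'c', 'd', 'e']
'a': index 0 in ['a', 'b', 'c', 'd', 'e'] -> ['a', 'b', 'c', 'd', 'e']
'e': index 4 in ['a', 'b', 'c', 'd', 'e'] -> ['e', 'a', 'b', 'c', 'd']
'c': index 3 in ['e', 'a', 'b', 'c', 'd'] -> ['c', 'e', 'a', 'b', 'd']
'd': index 4 in ['c', 'e', 'a', 'b', 'd'] -> ['d', 'c', 'e', 'a', 'b']
'a': index 3 in ['d', 'c', 'e', 'a', 'b'] -> ['a', 'd', 'c', 'e', 'b']
'e': index 3 in ['a', 'd', 'c', 'e', 'b'] -> ['e', 'a', 'd', 'c', 'b']
'd': index 2 in ['e', 'a', 'd', 'c', 'b'] -> ['d', 'e', 'a', 'c', 'b']
'b': index 4 in ['d', 'e', 'a', 'c', 'b'] -> ['b', 'd', 'e', 'a', 'c']
'd': index 1 in ['b', 'd', 'e', 'a', 'c'] -> ['d', 'b', 'e', 'a', 'c']


Output: [0, 0, 4, 3, 4, 3, 3, 2, 4, 1]


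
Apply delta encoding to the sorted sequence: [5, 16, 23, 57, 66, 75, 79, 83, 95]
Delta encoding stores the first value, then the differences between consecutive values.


First value: 5
Deltas:
  16 - 5 = 11
  23 - 16 = 7
  57 - 23 = 34
  66 - 57 = 9
  75 - 66 = 9
  79 - 75 = 4
  83 - 79 = 4
  95 - 83 = 12


Delta encoded: [5, 11, 7, 34, 9, 9, 4, 4, 12]


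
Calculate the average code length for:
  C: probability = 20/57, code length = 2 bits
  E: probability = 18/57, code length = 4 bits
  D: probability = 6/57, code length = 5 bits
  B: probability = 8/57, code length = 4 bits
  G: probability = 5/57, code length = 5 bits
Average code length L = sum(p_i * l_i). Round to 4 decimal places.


Weighted contributions p_i * l_i:
  C: (20/57) * 2 = 40/57
  E: (18/57) * 4 = 72/57
  D: (6/57) * 5 = 30/57
  B: (8/57) * 4 = 32/57
  G: (5/57) * 5 = 25/57
Sum = (40 + 72 + 30 + 32 + 25)/57 = 199/57

L = 199/57 = 3.4912 bits/symbol


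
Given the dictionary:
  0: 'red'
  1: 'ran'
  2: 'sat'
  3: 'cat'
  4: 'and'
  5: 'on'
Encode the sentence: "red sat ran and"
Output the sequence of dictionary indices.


Look up each word in the dictionary:
  'red' -> 0
  'sat' -> 2
  'ran' -> 1
  'and' -> 4

Encoded: [0, 2, 1, 4]


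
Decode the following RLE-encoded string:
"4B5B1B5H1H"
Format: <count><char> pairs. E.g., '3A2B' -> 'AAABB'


Expanding each <count><char> pair:
  4B -> 'BBBB'
  5B -> 'BBBBB'
  1B -> 'B'
  5H -> 'HHHHH'
  1H -> 'H'

Decoded = BBBBBBBBBBHHHHHH


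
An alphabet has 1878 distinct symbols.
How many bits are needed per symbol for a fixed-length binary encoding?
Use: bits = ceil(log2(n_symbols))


log2(1878) = 10.875
Bracket: 2^10 = 1024 < 1878 <= 2^11 = 2048
So ceil(log2(1878)) = 11

bits = ceil(log2(1878)) = ceil(10.875) = 11 bits


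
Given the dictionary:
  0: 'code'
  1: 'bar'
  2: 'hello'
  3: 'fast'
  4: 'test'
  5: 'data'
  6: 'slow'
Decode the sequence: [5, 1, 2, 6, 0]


Look up each index in the dictionary:
  5 -> 'data'
  1 -> 'bar'
  2 -> 'hello'
  6 -> 'slow'
  0 -> 'code'

Decoded: "data bar hello slow code"


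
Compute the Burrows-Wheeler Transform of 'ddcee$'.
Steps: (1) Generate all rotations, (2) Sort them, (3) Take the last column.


Rotations (sorted):
  0: $ddcee -> last char: e
  1: cee$dd -> last char: d
  2: dcee$d -> last char: d
  3: ddcee$ -> last char: $
  4: e$ddce -> last char: e
  5: ee$ddc -> last char: c


BWT = edd$ec


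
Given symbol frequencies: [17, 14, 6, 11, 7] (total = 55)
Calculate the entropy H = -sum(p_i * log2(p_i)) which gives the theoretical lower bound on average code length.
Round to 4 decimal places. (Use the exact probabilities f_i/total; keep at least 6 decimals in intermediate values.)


Per-symbol terms -p_i * log2(p_i) with p_i = f_i/55:
  p = 17/55 = 0.309091: log2(p) = -1.693897, -p*log2(p) = 0.523568
  p = 14/55 = 0.254545: log2(p) = -1.974005, -p*log2(p) = 0.502474
  p = 6/55 = 0.109091: log2(p) = -3.196397, -p*log2(p) = 0.348698
  p = 11/55 = 0.200000: log2(p) = -2.321928, -p*log2(p) = 0.464386
  p = 7/55 = 0.127273: log2(p) = -2.974005, -p*log2(p) = 0.378510
H = 0.523568 + 0.502474 + 0.348698 + 0.464386 + 0.378510 = 2.217636

H = 2.2176 bits/symbol


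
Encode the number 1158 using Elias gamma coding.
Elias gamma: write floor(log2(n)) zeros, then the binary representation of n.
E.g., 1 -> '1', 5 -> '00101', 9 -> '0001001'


num_bits = floor(log2(1158)) + 1 = 11
leading_zeros = num_bits - 1 = 10
binary(1158) = 10010000110

Elias gamma(1158) = '0000000000' + '10010000110' = 000000000010010000110 (21 bits)


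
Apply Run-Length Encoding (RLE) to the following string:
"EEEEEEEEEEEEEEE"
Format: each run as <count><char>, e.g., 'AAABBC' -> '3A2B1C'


Scanning runs left to right:
  i=0: run of 'E' x 15 -> '15E'

RLE = 15E


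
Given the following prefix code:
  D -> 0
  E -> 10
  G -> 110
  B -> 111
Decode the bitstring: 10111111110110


Decoding step by step:
Bits 10 -> E
Bits 111 -> B
Bits 111 -> B
Bits 110 -> G
Bits 110 -> G


Decoded message: EBBGG


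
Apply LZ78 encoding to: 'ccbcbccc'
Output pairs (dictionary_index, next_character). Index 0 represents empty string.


LZ78 encoding steps:
Dictionary: {0: ''}
Step 1: w='' (idx 0), next='c' -> output (0, 'c'), add 'c' as idx 1
Step 2: w='c' (idx 1), next='b' -> output (1, 'b'), add 'cb' as idx 2
Step 3: w='cb' (idx 2), next='c' -> output (2, 'c'), add 'cbc' as idx 3
Step 4: w='c' (idx 1), next='c' -> output (1, 'c'), add 'cc' as idx 4


Encoded: [(0, 'c'), (1, 'b'), (2, 'c'), (1, 'c')]


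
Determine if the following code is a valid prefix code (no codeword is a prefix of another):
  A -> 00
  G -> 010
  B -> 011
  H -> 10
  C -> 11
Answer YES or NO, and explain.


Checking each pair (does one codeword prefix another?):
  A='00' vs G='010': no prefix
  A='00' vs B='011': no prefix
  A='00' vs H='10': no prefix
  A='00' vs C='11': no prefix
  G='010' vs A='00': no prefix
  G='010' vs B='011': no prefix
  G='010' vs H='10': no prefix
  G='010' vs C='11': no prefix
  B='011' vs A='00': no prefix
  B='011' vs G='010': no prefix
  B='011' vs H='10': no prefix
  B='011' vs C='11': no prefix
  H='10' vs A='00': no prefix
  H='10' vs G='010': no prefix
  H='10' vs B='011': no prefix
  H='10' vs C='11': no prefix
  C='11' vs A='00': no prefix
  C='11' vs G='010': no prefix
  C='11' vs B='011': no prefix
  C='11' vs H='10': no prefix
No violation found over all pairs.

YES -- this is a valid prefix code. No codeword is a prefix of any other codeword.


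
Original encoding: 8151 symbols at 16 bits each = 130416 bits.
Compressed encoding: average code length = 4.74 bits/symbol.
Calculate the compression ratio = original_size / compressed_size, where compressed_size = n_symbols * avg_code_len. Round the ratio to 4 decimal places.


original_size = n_symbols * orig_bits = 8151 * 16 = 130416 bits
compressed_size = n_symbols * avg_code_len = 8151 * 4.74 = 38635.74 bits
ratio = original_size / compressed_size = 130416 / 38635.74 = 3.3755

Compression ratio = 3.3755


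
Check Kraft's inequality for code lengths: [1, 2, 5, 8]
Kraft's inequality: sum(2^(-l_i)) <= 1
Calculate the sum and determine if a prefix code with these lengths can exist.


Sum = 2^(-1) + 2^(-2) + 2^(-5) + 2^(-8)
    = 0.5 + 0.25 + 0.03125 + 0.00390625
    = 201/256 = 0.78515625
Since 0.78515625 <= 1, Kraft's inequality IS satisfied.
A prefix code with these lengths CAN exist.

Kraft sum = 0.78515625. Satisfied.


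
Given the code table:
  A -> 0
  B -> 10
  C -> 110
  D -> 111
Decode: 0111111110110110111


Decoding:
0 -> A
111 -> D
111 -> D
110 -> C
110 -> C
110 -> C
111 -> D


Result: ADDCCCD


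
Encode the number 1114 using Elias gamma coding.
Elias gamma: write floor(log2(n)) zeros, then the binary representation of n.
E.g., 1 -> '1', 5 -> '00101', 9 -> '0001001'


num_bits = floor(log2(1114)) + 1 = 11
leading_zeros = num_bits - 1 = 10
binary(1114) = 10001011010

Elias gamma(1114) = '0000000000' + '10001011010' = 000000000010001011010 (21 bits)


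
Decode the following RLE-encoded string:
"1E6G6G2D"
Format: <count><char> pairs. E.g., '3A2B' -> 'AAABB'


Expanding each <count><char> pair:
  1E -> 'E'
  6G -> 'GGGGGG'
  6G -> 'GGGGGG'
  2D -> 'DD'

Decoded = EGGGGGGGGGGGGDD


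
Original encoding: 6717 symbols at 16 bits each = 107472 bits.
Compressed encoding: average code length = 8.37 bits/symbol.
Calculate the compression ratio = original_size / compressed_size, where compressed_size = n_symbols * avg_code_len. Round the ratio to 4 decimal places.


original_size = n_symbols * orig_bits = 6717 * 16 = 107472 bits
compressed_size = n_symbols * avg_code_len = 6717 * 8.37 = 56221.29 bits
ratio = original_size / compressed_size = 107472 / 56221.29 = 1.9116

Compression ratio = 1.9116


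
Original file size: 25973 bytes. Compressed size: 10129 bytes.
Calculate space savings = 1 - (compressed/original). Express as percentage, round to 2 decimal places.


ratio = compressed/original = 10129/25973 = 0.389982
savings = 1 - ratio = 1 - 0.389982 = 0.610018
as a percentage: 0.610018 * 100 = 61.0%

Space savings = 1 - 10129/25973 = 61.0%


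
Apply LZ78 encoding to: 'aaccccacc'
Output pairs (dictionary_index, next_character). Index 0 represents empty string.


LZ78 encoding steps:
Dictionary: {0: ''}
Step 1: w='' (idx 0), next='a' -> output (0, 'a'), add 'a' as idx 1
Step 2: w='a' (idx 1), next='c' -> output (1, 'c'), add 'ac' as idx 2
Step 3: w='' (idx 0), next='c' -> output (0, 'c'), add 'c' as idx 3
Step 4: w='c' (idx 3), next='c' -> output (3, 'c'), add 'cc' as idx 4
Step 5: w='ac' (idx 2), next='c' -> output (2, 'c'), add 'acc' as idx 5


Encoded: [(0, 'a'), (1, 'c'), (0, 'c'), (3, 'c'), (2, 'c')]


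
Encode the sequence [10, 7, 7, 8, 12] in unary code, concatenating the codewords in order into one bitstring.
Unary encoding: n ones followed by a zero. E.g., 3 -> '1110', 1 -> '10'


Encode each number as n ones followed by a terminating 0:
  10 -> 11111111110 (11 bits)
  7 -> 11111110 (8 bits)
  7 -> 11111110 (8 bits)
  8 -> 111111110 (9 bits)
  12 -> 1111111111110 (13 bits)
Total length = 11 + 8 + 8 + 9 + 13 = 49 bits.

Unary([10, 7, 7, 8, 12]) = 1111111111011111110111111101111111101111111111110 (49 bits)


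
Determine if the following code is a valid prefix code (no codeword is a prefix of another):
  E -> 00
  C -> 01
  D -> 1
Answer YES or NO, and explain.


Checking each pair (does one codeword prefix another?):
  E='00' vs C='01': no prefix
  E='00' vs D='1': no prefix
  C='01' vs E='00': no prefix
  C='01' vs D='1': no prefix
  D='1' vs E='00': no prefix
  D='1' vs C='01': no prefix
No violation found over all pairs.

YES -- this is a valid prefix code. No codeword is a prefix of any other codeword.


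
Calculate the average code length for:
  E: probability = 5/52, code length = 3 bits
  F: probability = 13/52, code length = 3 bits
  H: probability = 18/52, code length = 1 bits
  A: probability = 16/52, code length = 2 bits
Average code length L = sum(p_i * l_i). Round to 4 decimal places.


Weighted contributions p_i * l_i:
  E: (5/52) * 3 = 15/52
  F: (13/52) * 3 = 39/52
  H: (18/52) * 1 = 18/52
  A: (16/52) * 2 = 32/52
Sum = (15 + 39 + 18 + 32)/52 = 104/52

L = 104/52 = 2.0000 bits/symbol


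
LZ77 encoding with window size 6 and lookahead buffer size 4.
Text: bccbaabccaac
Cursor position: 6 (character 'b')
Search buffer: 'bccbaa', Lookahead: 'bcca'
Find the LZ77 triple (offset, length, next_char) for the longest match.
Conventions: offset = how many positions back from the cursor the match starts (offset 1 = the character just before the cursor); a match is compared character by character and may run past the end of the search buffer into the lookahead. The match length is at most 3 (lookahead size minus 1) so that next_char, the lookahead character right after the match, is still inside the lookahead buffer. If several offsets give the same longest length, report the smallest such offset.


Try each offset into the search buffer:
  offset=1 (pos 5, char 'a'): match length 0
  offset=2 (pos 4, char 'a'): match length 0
  offset=3 (pos 3, char 'b'): match length 1
  offset=4 (pos 2, char 'c'): match length 0
  offset=5 (pos 1, char 'c'): match length 0
  offset=6 (pos 0, char 'b'): match length 3
Longest match has length 3 at offset 6.
next_char = character at position 6 + 3 = 9 -> 'a'

Best match: offset=6, length=3 (matching 'bcc' starting at position 0)
LZ77 triple: (6, 3, 'a')


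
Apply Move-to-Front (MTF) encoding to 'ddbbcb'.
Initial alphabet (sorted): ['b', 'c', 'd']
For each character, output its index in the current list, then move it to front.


MTF encoding:
'd': index 2 in ['b', 'c', 'd'] -> ['d', 'b', 'c']
'd': index 0 in ['d', 'b', 'c'] -> ['d', 'b', 'c']
'b': index 1 in ['d', 'b', 'c'] -> ['b', 'd', 'c']
'b': index 0 in ['b', 'd', 'c'] -> ['b', 'd', 'c']
'c': index 2 in ['b', 'd', 'c'] -> ['c', 'b', 'd']
'b': index 1 in ['c', 'b', 'd'] -> ['b', 'c', 'd']


Output: [2, 0, 1, 0, 2, 1]


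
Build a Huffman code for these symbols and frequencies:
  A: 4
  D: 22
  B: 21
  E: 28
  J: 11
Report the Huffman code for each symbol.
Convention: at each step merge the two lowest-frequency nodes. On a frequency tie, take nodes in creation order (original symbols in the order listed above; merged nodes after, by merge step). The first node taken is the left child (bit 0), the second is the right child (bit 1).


Huffman tree construction:
Step 1: Merge A(4) + J(11) = 15
Step 2: Merge (A+J)(15) + B(21) = 36
Step 3: Merge D(22) + E(28) = 50
Step 4: Merge ((A+J)+B)(36) + (D+E)(50) = 86
Read each symbol's code off the tree from the root (left child = 0, right child = 1).

Codes:
  A: 000 (length 3)
  D: 10 (length 2)
  B: 01 (length 2)
  E: 11 (length 2)
  J: 001 (length 3)
Average code length: 187/86 = 2.1744 bits/symbol


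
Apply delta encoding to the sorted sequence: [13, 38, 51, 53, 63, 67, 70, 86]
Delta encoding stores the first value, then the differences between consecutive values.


First value: 13
Deltas:
  38 - 13 = 25
  51 - 38 = 13
  53 - 51 = 2
  63 - 53 = 10
  67 - 63 = 4
  70 - 67 = 3
  86 - 70 = 16


Delta encoded: [13, 25, 13, 2, 10, 4, 3, 16]


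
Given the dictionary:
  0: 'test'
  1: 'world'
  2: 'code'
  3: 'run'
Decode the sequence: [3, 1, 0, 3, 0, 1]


Look up each index in the dictionary:
  3 -> 'run'
  1 -> 'world'
  0 -> 'test'
  3 -> 'run'
  0 -> 'test'
  1 -> 'world'

Decoded: "run world test run test world"


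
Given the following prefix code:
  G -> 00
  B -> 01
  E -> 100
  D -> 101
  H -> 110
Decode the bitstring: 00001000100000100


Decoding step by step:
Bits 00 -> G
Bits 00 -> G
Bits 100 -> E
Bits 01 -> B
Bits 00 -> G
Bits 00 -> G
Bits 01 -> B
Bits 00 -> G


Decoded message: GGEBGGBG


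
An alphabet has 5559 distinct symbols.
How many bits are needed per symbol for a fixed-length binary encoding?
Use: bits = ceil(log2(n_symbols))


log2(5559) = 12.4406
Bracket: 2^12 = 4096 < 5559 <= 2^13 = 8192
So ceil(log2(5559)) = 13

bits = ceil(log2(5559)) = ceil(12.4406) = 13 bits


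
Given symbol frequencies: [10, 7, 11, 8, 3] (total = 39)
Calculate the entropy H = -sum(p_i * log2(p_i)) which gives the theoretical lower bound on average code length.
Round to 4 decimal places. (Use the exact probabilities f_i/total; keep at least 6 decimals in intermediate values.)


Per-symbol terms -p_i * log2(p_i) with p_i = f_i/39:
  p = 10/39 = 0.256410: log2(p) = -1.963474, -p*log2(p) = 0.503455
  p = 7/39 = 0.179487: log2(p) = -2.478047, -p*log2(p) = 0.444778
  p = 11/39 = 0.282051: log2(p) = -1.825971, -p*log2(p) = 0.515017
  p = 8/39 = 0.205128: log2(p) = -2.285402, -p*log2(p) = 0.468800
  p = 3/39 = 0.076923: log2(p) = -3.700440, -p*log2(p) = 0.284649
H = 0.503455 + 0.444778 + 0.515017 + 0.468800 + 0.284649 = 2.216699

H = 2.2167 bits/symbol


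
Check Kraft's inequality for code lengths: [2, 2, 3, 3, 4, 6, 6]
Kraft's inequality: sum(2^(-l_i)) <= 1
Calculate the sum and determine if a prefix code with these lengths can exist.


Sum = 2^(-2) + 2^(-2) + 2^(-3) + 2^(-3) + 2^(-4) + 2^(-6) + 2^(-6)
    = 0.25 + 0.25 + 0.125 + 0.125 + 0.0625 + 0.015625 + 0.015625
    = 54/64 = 0.84375
Since 0.84375 <= 1, Kraft's inequality IS satisfied.
A prefix code with these lengths CAN exist.

Kraft sum = 0.84375. Satisfied.


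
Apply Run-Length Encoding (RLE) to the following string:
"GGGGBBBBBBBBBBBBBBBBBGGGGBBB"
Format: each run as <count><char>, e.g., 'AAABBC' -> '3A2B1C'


Scanning runs left to right:
  i=0: run of 'G' x 4 -> '4G'
  i=4: run of 'B' x 17 -> '17B'
  i=21: run of 'G' x 4 -> '4G'
  i=25: run of 'B' x 3 -> '3B'

RLE = 4G17B4G3B


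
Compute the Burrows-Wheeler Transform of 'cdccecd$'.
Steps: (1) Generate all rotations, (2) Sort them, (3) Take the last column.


Rotations (sorted):
  0: $cdccecd -> last char: d
  1: ccecd$cd -> last char: d
  2: cd$cdcce -> last char: e
  3: cdccecd$ -> last char: $
  4: cecd$cdc -> last char: c
  5: d$cdccec -> last char: c
  6: dccecd$c -> last char: c
  7: ecd$cdcc -> last char: c


BWT = dde$cccc


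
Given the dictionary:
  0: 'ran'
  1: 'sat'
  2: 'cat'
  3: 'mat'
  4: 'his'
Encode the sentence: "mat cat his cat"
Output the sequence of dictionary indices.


Look up each word in the dictionary:
  'mat' -> 3
  'cat' -> 2
  'his' -> 4
  'cat' -> 2

Encoded: [3, 2, 4, 2]


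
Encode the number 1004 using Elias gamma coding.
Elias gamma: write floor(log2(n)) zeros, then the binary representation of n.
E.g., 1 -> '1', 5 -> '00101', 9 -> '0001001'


num_bits = floor(log2(1004)) + 1 = 10
leading_zeros = num_bits - 1 = 9
binary(1004) = 1111101100

Elias gamma(1004) = '000000000' + '1111101100' = 0000000001111101100 (19 bits)


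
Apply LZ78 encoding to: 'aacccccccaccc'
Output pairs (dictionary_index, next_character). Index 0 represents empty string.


LZ78 encoding steps:
Dictionary: {0: ''}
Step 1: w='' (idx 0), next='a' -> output (0, 'a'), add 'a' as idx 1
Step 2: w='a' (idx 1), next='c' -> output (1, 'c'), add 'ac' as idx 2
Step 3: w='' (idx 0), next='c' -> output (0, 'c'), add 'c' as idx 3
Step 4: w='c' (idx 3), next='c' -> output (3, 'c'), add 'cc' as idx 4
Step 5: w='cc' (idx 4), next='c' -> output (4, 'c'), add 'ccc' as idx 5
Step 6: w='ac' (idx 2), next='c' -> output (2, 'c'), add 'acc' as idx 6
Step 7: w='c' (idx 3), end of input -> output (3, '')


Encoded: [(0, 'a'), (1, 'c'), (0, 'c'), (3, 'c'), (4, 'c'), (2, 'c'), (3, '')]


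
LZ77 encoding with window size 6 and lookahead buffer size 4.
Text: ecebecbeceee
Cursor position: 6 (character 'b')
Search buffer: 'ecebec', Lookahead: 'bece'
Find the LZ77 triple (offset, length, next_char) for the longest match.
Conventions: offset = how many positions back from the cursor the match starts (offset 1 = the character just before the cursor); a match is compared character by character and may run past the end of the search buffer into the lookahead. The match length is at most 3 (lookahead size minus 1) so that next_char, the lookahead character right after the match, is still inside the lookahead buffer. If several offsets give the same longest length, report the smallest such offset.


Try each offset into the search buffer:
  offset=1 (pos 5, char 'c'): match length 0
  offset=2 (pos 4, char 'e'): match length 0
  offset=3 (pos 3, char 'b'): match length 3
  offset=4 (pos 2, char 'e'): match length 0
  offset=5 (pos 1, char 'c'): match length 0
  offset=6 (pos 0, char 'e'): match length 0
Longest match has length 3 at offset 3.
next_char = character at position 6 + 3 = 9 -> 'e'

Best match: offset=3, length=3 (matching 'bec' starting at position 3)
LZ77 triple: (3, 3, 'e')


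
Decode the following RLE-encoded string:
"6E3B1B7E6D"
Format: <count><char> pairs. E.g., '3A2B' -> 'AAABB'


Expanding each <count><char> pair:
  6E -> 'EEEEEE'
  3B -> 'BBB'
  1B -> 'B'
  7E -> 'EEEEEEE'
  6D -> 'DDDDDD'

Decoded = EEEEEEBBBBEEEEEEEDDDDDD


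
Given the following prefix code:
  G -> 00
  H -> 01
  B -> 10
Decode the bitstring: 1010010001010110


Decoding step by step:
Bits 10 -> B
Bits 10 -> B
Bits 01 -> H
Bits 00 -> G
Bits 01 -> H
Bits 01 -> H
Bits 01 -> H
Bits 10 -> B


Decoded message: BBHGHHHB


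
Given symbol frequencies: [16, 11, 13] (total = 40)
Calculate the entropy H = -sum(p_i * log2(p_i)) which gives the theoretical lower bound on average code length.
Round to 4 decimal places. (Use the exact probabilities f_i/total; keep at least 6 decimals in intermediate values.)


Per-symbol terms -p_i * log2(p_i) with p_i = f_i/40:
  p = 16/40 = 0.400000: log2(p) = -1.321928, -p*log2(p) = 0.528771
  p = 11/40 = 0.275000: log2(p) = -1.862496, -p*log2(p) = 0.512187
  p = 13/40 = 0.325000: log2(p) = -1.621488, -p*log2(p) = 0.526984
H = 0.528771 + 0.512187 + 0.526984 = 1.567942

H = 1.5679 bits/symbol


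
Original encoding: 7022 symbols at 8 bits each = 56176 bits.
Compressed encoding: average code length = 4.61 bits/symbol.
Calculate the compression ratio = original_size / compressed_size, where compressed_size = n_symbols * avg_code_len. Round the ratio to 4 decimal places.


original_size = n_symbols * orig_bits = 7022 * 8 = 56176 bits
compressed_size = n_symbols * avg_code_len = 7022 * 4.61 = 32371.42 bits
ratio = original_size / compressed_size = 56176 / 32371.42 = 1.7354

Compression ratio = 1.7354


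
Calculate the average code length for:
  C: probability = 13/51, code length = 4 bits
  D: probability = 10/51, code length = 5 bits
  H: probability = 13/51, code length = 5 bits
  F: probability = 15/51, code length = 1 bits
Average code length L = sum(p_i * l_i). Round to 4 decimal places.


Weighted contributions p_i * l_i:
  C: (13/51) * 4 = 52/51
  D: (10/51) * 5 = 50/51
  H: (13/51) * 5 = 65/51
  F: (15/51) * 1 = 15/51
Sum = (52 + 50 + 65 + 15)/51 = 182/51

L = 182/51 = 3.5686 bits/symbol


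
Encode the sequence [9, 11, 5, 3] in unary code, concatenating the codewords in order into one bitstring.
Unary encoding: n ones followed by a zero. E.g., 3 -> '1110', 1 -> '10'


Encode each number as n ones followed by a terminating 0:
  9 -> 1111111110 (10 bits)
  11 -> 111111111110 (12 bits)
  5 -> 111110 (6 bits)
  3 -> 1110 (4 bits)
Total length = 10 + 12 + 6 + 4 = 32 bits.

Unary([9, 11, 5, 3]) = 11111111101111111111101111101110 (32 bits)


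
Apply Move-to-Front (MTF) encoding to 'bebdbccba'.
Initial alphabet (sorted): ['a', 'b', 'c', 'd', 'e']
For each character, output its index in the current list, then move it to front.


MTF encoding:
'b': index 1 in ['a', 'b', 'c', 'd', 'e'] -> ['b', 'a', 'c', 'd', 'e']
'e': index 4 in ['b', 'a', 'c', 'd', 'e'] -> ['e', 'b', 'a', 'c', 'd']
'b': index 1 in ['e', 'b', 'a', 'c', 'd'] -> ['b', 'e', 'a', 'c', 'd']
'd': index 4 in ['b', 'e', 'a', 'c', 'd'] -> ['d', 'b', 'e', 'a', 'c']
'b': index 1 in ['d', 'b', 'e', 'a', 'c'] -> ['b', 'd', 'e', 'a', 'c']
'c': index 4 in ['b', 'd', 'e', 'a', 'c'] -> ['c', 'b', 'd', 'e', 'a']
'c': index 0 in ['c', 'b', 'd', 'e', 'a'] -> ['c', 'b', 'd', 'e', 'a']
'b': index 1 in ['c', 'b', 'd', 'e', 'a'] -> ['b', 'c', 'd', 'e', 'a']
'a': index 4 in ['b', 'c', 'd', 'e', 'a'] -> ['a', 'b', 'c', 'd', 'e']


Output: [1, 4, 1, 4, 1, 4, 0, 1, 4]


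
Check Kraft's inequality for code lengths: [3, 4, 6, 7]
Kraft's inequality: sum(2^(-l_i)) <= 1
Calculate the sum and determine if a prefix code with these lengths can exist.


Sum = 2^(-3) + 2^(-4) + 2^(-6) + 2^(-7)
    = 0.125 + 0.0625 + 0.015625 + 0.0078125
    = 27/128 = 0.2109375
Since 0.2109375 <= 1, Kraft's inequality IS satisfied.
A prefix code with these lengths CAN exist.

Kraft sum = 0.2109375. Satisfied.


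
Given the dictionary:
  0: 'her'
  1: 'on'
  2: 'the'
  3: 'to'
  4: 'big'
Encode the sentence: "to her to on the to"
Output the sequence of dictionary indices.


Look up each word in the dictionary:
  'to' -> 3
  'her' -> 0
  'to' -> 3
  'on' -> 1
  'the' -> 2
  'to' -> 3

Encoded: [3, 0, 3, 1, 2, 3]


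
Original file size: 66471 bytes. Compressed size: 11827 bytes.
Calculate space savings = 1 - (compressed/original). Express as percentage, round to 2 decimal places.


ratio = compressed/original = 11827/66471 = 0.177927
savings = 1 - ratio = 1 - 0.177927 = 0.822073
as a percentage: 0.822073 * 100 = 82.21%

Space savings = 1 - 11827/66471 = 82.21%


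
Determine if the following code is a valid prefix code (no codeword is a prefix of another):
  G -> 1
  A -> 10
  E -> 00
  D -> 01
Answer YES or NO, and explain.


Checking each pair (does one codeword prefix another?):
  G='1' vs A='10': prefix -- VIOLATION

NO -- this is NOT a valid prefix code. G (1) is a prefix of A (10).


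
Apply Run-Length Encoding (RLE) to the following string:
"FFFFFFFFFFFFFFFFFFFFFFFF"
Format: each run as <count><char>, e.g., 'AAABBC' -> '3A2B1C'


Scanning runs left to right:
  i=0: run of 'F' x 24 -> '24F'

RLE = 24F


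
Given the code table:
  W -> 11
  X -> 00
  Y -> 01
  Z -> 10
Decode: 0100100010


Decoding:
01 -> Y
00 -> X
10 -> Z
00 -> X
10 -> Z


Result: YXZXZ


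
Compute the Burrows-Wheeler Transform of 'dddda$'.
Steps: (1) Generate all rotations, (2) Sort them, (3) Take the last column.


Rotations (sorted):
  0: $dddda -> last char: a
  1: a$dddd -> last char: d
  2: da$ddd -> last char: d
  3: dda$dd -> last char: d
  4: ddda$d -> last char: d
  5: dddda$ -> last char: $


BWT = adddd$


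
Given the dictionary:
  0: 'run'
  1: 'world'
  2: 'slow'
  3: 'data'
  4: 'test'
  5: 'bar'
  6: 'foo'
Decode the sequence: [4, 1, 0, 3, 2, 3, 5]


Look up each index in the dictionary:
  4 -> 'test'
  1 -> 'world'
  0 -> 'run'
  3 -> 'data'
  2 -> 'slow'
  3 -> 'data'
  5 -> 'bar'

Decoded: "test world run data slow data bar"


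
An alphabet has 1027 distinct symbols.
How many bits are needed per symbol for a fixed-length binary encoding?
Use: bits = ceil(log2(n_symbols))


log2(1027) = 10.0042
Bracket: 2^10 = 1024 < 1027 <= 2^11 = 2048
So ceil(log2(1027)) = 11

bits = ceil(log2(1027)) = ceil(10.0042) = 11 bits


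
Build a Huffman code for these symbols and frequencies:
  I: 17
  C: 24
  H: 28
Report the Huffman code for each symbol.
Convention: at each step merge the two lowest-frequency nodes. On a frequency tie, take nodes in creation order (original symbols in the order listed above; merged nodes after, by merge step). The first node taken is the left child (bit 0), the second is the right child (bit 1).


Huffman tree construction:
Step 1: Merge I(17) + C(24) = 41
Step 2: Merge H(28) + (I+C)(41) = 69
Read each symbol's code off the tree from the root (left child = 0, right child = 1).

Codes:
  I: 10 (length 2)
  C: 11 (length 2)
  H: 0 (length 1)
Average code length: 110/69 = 1.5942 bits/symbol


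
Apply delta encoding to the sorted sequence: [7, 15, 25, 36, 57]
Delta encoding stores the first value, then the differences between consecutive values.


First value: 7
Deltas:
  15 - 7 = 8
  25 - 15 = 10
  36 - 25 = 11
  57 - 36 = 21


Delta encoded: [7, 8, 10, 11, 21]


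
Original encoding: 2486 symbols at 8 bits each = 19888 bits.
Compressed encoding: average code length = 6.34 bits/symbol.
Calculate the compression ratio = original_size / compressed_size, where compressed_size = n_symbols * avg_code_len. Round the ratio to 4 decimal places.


original_size = n_symbols * orig_bits = 2486 * 8 = 19888 bits
compressed_size = n_symbols * avg_code_len = 2486 * 6.34 = 15761.24 bits
ratio = original_size / compressed_size = 19888 / 15761.24 = 1.2618

Compression ratio = 1.2618


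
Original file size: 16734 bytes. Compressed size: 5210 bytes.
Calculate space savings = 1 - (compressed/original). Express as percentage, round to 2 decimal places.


ratio = compressed/original = 5210/16734 = 0.311342
savings = 1 - ratio = 1 - 0.311342 = 0.688658
as a percentage: 0.688658 * 100 = 68.87%

Space savings = 1 - 5210/16734 = 68.87%


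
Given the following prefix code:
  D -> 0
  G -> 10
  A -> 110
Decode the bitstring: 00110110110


Decoding step by step:
Bits 0 -> D
Bits 0 -> D
Bits 110 -> A
Bits 110 -> A
Bits 110 -> A


Decoded message: DDAAA


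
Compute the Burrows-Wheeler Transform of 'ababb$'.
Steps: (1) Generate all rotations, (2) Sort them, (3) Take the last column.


Rotations (sorted):
  0: $ababb -> last char: b
  1: ababb$ -> last char: $
  2: abb$ab -> last char: b
  3: b$abab -> last char: b
  4: babb$a -> last char: a
  5: bb$aba -> last char: a


BWT = b$bbaa


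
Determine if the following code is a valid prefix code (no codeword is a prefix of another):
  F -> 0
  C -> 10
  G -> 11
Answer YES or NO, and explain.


Checking each pair (does one codeword prefix another?):
  F='0' vs C='10': no prefix
  F='0' vs G='11': no prefix
  C='10' vs F='0': no prefix
  C='10' vs G='11': no prefix
  G='11' vs F='0': no prefix
  G='11' vs C='10': no prefix
No violation found over all pairs.

YES -- this is a valid prefix code. No codeword is a prefix of any other codeword.


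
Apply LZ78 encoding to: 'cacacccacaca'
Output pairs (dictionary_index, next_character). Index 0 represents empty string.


LZ78 encoding steps:
Dictionary: {0: ''}
Step 1: w='' (idx 0), next='c' -> output (0, 'c'), add 'c' as idx 1
Step 2: w='' (idx 0), next='a' -> output (0, 'a'), add 'a' as idx 2
Step 3: w='c' (idx 1), next='a' -> output (1, 'a'), add 'ca' as idx 3
Step 4: w='c' (idx 1), next='c' -> output (1, 'c'), add 'cc' as idx 4
Step 5: w='ca' (idx 3), next='c' -> output (3, 'c'), add 'cac' as idx 5
Step 6: w='a' (idx 2), next='c' -> output (2, 'c'), add 'ac' as idx 6
Step 7: w='a' (idx 2), end of input -> output (2, '')


Encoded: [(0, 'c'), (0, 'a'), (1, 'a'), (1, 'c'), (3, 'c'), (2, 'c'), (2, '')]


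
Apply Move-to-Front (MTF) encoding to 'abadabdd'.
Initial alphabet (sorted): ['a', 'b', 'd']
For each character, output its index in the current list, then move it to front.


MTF encoding:
'a': index 0 in ['a', 'b', 'd'] -> ['a', 'b', 'd']
'b': index 1 in ['a', 'b', 'd'] -> ['b', 'a', 'd']
'a': index 1 in ['b', 'a', 'd'] -> ['a', 'b', 'd']
'd': index 2 in ['a', 'b', 'd'] -> ['d', 'a', 'b']
'a': index 1 in ['d', 'a', 'b'] -> ['a', 'd', 'b']
'b': index 2 in ['a', 'd', 'b'] -> ['b', 'a', 'd']
'd': index 2 in ['b', 'a', 'd'] -> ['d', 'b', 'a']
'd': index 0 in ['d', 'b', 'a'] -> ['d', 'b', 'a']


Output: [0, 1, 1, 2, 1, 2, 2, 0]


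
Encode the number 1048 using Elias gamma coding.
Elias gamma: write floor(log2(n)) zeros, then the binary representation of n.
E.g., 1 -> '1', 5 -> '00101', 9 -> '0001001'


num_bits = floor(log2(1048)) + 1 = 11
leading_zeros = num_bits - 1 = 10
binary(1048) = 10000011000

Elias gamma(1048) = '0000000000' + '10000011000' = 000000000010000011000 (21 bits)


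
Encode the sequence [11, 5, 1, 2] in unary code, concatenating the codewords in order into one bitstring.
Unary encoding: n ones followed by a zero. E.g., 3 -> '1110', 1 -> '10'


Encode each number as n ones followed by a terminating 0:
  11 -> 111111111110 (12 bits)
  5 -> 111110 (6 bits)
  1 -> 10 (2 bits)
  2 -> 110 (3 bits)
Total length = 12 + 6 + 2 + 3 = 23 bits.

Unary([11, 5, 1, 2]) = 11111111111011111010110 (23 bits)


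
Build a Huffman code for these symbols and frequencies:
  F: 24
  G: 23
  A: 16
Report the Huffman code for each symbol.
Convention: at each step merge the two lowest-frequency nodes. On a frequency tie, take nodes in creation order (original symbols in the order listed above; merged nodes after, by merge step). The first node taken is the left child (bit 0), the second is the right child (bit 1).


Huffman tree construction:
Step 1: Merge A(16) + G(23) = 39
Step 2: Merge F(24) + (A+G)(39) = 63
Read each symbol's code off the tree from the root (left child = 0, right child = 1).

Codes:
  F: 0 (length 1)
  G: 11 (length 2)
  A: 10 (length 2)
Average code length: 102/63 = 1.6190 bits/symbol


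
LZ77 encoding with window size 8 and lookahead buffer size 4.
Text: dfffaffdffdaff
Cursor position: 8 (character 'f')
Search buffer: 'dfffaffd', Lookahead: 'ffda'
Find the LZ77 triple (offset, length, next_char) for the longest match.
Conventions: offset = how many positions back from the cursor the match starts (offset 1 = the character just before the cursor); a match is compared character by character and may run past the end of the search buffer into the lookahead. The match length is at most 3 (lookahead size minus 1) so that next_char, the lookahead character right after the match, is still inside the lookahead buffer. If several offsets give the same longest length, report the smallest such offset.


Try each offset into the search buffer:
  offset=1 (pos 7, char 'd'): match length 0
  offset=2 (pos 6, char 'f'): match length 1
  offset=3 (pos 5, char 'f'): match length 3
  offset=4 (pos 4, char 'a'): match length 0
  offset=5 (pos 3, char 'f'): match length 1
  offset=6 (pos 2, char 'f'): match length 2
  offset=7 (pos 1, char 'f'): match length 2
  offset=8 (pos 0, char 'd'): match length 0
Longest match has length 3 at offset 3.
next_char = character at position 8 + 3 = 11 -> 'a'

Best match: offset=3, length=3 (matching 'ffd' starting at position 5)
LZ77 triple: (3, 3, 'a')


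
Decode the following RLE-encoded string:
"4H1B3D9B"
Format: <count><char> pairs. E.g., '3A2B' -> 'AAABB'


Expanding each <count><char> pair:
  4H -> 'HHHH'
  1B -> 'B'
  3D -> 'DDD'
  9B -> 'BBBBBBBBB'

Decoded = HHHHBDDDBBBBBBBBB


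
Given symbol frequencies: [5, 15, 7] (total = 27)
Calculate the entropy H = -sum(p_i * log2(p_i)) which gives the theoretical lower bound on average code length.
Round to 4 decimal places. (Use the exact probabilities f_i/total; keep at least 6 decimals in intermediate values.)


Per-symbol terms -p_i * log2(p_i) with p_i = f_i/27:
  p = 5/27 = 0.185185: log2(p) = -2.432959, -p*log2(p) = 0.450548
  p = 15/27 = 0.555556: log2(p) = -0.847997, -p*log2(p) = 0.471109
  p = 7/27 = 0.259259: log2(p) = -1.947533, -p*log2(p) = 0.504916
H = 0.450548 + 0.471109 + 0.504916 = 1.426573

H = 1.4266 bits/symbol


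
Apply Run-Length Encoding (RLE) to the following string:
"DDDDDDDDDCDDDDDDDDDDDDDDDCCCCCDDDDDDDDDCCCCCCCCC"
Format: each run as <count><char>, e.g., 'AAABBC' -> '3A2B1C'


Scanning runs left to right:
  i=0: run of 'D' x 9 -> '9D'
  i=9: run of 'C' x 1 -> '1C'
  i=10: run of 'D' x 15 -> '15D'
  i=25: run of 'C' x 5 -> '5C'
  i=30: run of 'D' x 9 -> '9D'
  i=39: run of 'C' x 9 -> '9C'

RLE = 9D1C15D5C9D9C


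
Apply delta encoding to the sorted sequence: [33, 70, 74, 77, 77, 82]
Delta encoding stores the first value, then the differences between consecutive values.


First value: 33
Deltas:
  70 - 33 = 37
  74 - 70 = 4
  77 - 74 = 3
  77 - 77 = 0
  82 - 77 = 5


Delta encoded: [33, 37, 4, 3, 0, 5]


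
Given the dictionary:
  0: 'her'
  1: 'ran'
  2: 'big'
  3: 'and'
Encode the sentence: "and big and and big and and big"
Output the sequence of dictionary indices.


Look up each word in the dictionary:
  'and' -> 3
  'big' -> 2
  'and' -> 3
  'and' -> 3
  'big' -> 2
  'and' -> 3
  'and' -> 3
  'big' -> 2

Encoded: [3, 2, 3, 3, 2, 3, 3, 2]


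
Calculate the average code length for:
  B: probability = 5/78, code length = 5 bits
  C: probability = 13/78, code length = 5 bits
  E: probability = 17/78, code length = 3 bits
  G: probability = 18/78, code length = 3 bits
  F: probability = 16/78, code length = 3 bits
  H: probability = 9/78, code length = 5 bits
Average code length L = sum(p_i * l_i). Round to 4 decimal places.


Weighted contributions p_i * l_i:
  B: (5/78) * 5 = 25/78
  C: (13/78) * 5 = 65/78
  E: (17/78) * 3 = 51/78
  G: (18/78) * 3 = 54/78
  F: (16/78) * 3 = 48/78
  H: (9/78) * 5 = 45/78
Sum = (25 + 65 + 51 + 54 + 48 + 45)/78 = 288/78

L = 288/78 = 3.6923 bits/symbol


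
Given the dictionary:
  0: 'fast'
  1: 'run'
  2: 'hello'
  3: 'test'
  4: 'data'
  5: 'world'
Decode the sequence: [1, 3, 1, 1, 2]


Look up each index in the dictionary:
  1 -> 'run'
  3 -> 'test'
  1 -> 'run'
  1 -> 'run'
  2 -> 'hello'

Decoded: "run test run run hello"


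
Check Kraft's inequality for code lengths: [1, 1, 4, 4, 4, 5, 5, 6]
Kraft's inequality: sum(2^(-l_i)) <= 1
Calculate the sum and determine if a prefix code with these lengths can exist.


Sum = 2^(-1) + 2^(-1) + 2^(-4) + 2^(-4) + 2^(-4) + 2^(-5) + 2^(-5) + 2^(-6)
    = 0.5 + 0.5 + 0.0625 + 0.0625 + 0.0625 + 0.03125 + 0.03125 + 0.015625
    = 81/64 = 1.265625
Since 1.265625 > 1, Kraft's inequality is NOT satisfied.
A prefix code with these lengths CANNOT exist.

Kraft sum = 1.265625. Not satisfied.


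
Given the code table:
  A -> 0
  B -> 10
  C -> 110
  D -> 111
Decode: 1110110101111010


Decoding:
111 -> D
0 -> A
110 -> C
10 -> B
111 -> D
10 -> B
10 -> B


Result: DACBDBB


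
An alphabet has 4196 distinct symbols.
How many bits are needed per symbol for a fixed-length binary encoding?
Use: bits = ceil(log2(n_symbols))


log2(4196) = 12.0348
Bracket: 2^12 = 4096 < 4196 <= 2^13 = 8192
So ceil(log2(4196)) = 13

bits = ceil(log2(4196)) = ceil(12.0348) = 13 bits


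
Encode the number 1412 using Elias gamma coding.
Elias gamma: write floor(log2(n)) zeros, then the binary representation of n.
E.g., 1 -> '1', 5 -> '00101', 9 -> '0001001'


num_bits = floor(log2(1412)) + 1 = 11
leading_zeros = num_bits - 1 = 10
binary(1412) = 10110000100

Elias gamma(1412) = '0000000000' + '10110000100' = 000000000010110000100 (21 bits)


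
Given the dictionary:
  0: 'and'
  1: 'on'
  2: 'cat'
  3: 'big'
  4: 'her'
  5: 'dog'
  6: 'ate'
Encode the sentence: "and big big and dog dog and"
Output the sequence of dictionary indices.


Look up each word in the dictionary:
  'and' -> 0
  'big' -> 3
  'big' -> 3
  'and' -> 0
  'dog' -> 5
  'dog' -> 5
  'and' -> 0

Encoded: [0, 3, 3, 0, 5, 5, 0]


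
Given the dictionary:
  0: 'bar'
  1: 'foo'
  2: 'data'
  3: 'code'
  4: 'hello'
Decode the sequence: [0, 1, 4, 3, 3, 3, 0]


Look up each index in the dictionary:
  0 -> 'bar'
  1 -> 'foo'
  4 -> 'hello'
  3 -> 'code'
  3 -> 'code'
  3 -> 'code'
  0 -> 'bar'

Decoded: "bar foo hello code code code bar"


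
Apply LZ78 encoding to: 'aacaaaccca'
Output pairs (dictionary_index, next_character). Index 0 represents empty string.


LZ78 encoding steps:
Dictionary: {0: ''}
Step 1: w='' (idx 0), next='a' -> output (0, 'a'), add 'a' as idx 1
Step 2: w='a' (idx 1), next='c' -> output (1, 'c'), add 'ac' as idx 2
Step 3: w='a' (idx 1), next='a' -> output (1, 'a'), add 'aa' as idx 3
Step 4: w='ac' (idx 2), next='c' -> output (2, 'c'), add 'acc' as idx 4
Step 5: w='' (idx 0), next='c' -> output (0, 'c'), add 'c' as idx 5
Step 6: w='a' (idx 1), end of input -> output (1, '')


Encoded: [(0, 'a'), (1, 'c'), (1, 'a'), (2, 'c'), (0, 'c'), (1, '')]


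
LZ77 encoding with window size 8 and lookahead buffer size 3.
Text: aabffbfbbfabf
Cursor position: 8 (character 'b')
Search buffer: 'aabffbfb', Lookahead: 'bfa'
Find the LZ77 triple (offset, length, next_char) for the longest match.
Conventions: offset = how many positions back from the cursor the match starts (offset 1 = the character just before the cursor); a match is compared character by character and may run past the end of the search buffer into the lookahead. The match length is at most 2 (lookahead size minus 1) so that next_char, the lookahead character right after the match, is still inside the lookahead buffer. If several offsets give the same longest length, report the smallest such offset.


Try each offset into the search buffer:
  offset=1 (pos 7, char 'b'): match length 1
  offset=2 (pos 6, char 'f'): match length 0
  offset=3 (pos 5, char 'b'): match length 2
  offset=4 (pos 4, char 'f'): match length 0
  offset=5 (pos 3, char 'f'): match length 0
  offset=6 (pos 2, char 'b'): match length 2
  offset=7 (pos 1, char 'a'): match length 0
  offset=8 (pos 0, char 'a'): match length 0
Longest match has length 2, found at offsets 3, 6; take the smallest, offset 3.
next_char = character at position 8 + 2 = 10 -> 'a'

Best match: offset=3, length=2 (matching 'bf' starting at position 5)
LZ77 triple: (3, 2, 'a')
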